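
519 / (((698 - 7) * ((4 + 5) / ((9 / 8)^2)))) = 4671 / 44224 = 0.11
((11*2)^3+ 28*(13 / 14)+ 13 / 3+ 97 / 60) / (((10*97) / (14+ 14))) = 1495193 / 4850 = 308.29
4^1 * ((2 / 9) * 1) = 8 / 9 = 0.89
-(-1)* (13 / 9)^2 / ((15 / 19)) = 3211 / 1215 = 2.64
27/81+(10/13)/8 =67/156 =0.43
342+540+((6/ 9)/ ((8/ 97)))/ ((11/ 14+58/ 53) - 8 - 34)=157501561/ 178614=881.80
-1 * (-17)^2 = -289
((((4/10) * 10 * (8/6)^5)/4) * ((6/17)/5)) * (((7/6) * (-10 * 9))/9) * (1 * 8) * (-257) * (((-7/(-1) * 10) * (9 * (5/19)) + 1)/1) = 93405691904/78489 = 1190048.18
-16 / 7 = -2.29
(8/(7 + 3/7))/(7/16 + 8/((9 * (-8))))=2016/611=3.30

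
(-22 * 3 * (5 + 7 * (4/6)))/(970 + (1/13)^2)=-107822/163931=-0.66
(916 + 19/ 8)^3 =774569083.83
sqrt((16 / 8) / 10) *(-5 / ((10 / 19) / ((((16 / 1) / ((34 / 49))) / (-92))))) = 931 *sqrt(5) / 1955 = 1.06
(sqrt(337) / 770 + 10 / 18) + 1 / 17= sqrt(337) / 770 + 94 / 153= 0.64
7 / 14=1 / 2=0.50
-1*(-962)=962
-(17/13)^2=-289/169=-1.71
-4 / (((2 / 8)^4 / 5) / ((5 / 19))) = -25600 / 19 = -1347.37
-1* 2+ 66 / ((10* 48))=-149 / 80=-1.86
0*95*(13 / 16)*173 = 0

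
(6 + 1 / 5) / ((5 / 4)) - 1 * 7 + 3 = 24 / 25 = 0.96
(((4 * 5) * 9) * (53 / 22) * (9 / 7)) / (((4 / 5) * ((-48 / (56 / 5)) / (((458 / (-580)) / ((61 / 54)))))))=8847873 / 77836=113.67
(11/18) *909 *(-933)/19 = -1036563/38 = -27277.97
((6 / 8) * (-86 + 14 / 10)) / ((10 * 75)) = -423 / 5000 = -0.08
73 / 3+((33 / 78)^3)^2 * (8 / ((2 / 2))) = 2824171139 / 115843416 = 24.38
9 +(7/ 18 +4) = 241/ 18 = 13.39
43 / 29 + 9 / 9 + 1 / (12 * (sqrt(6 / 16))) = sqrt(6) / 18 + 72 / 29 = 2.62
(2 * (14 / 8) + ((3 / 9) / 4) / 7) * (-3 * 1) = -295 / 28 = -10.54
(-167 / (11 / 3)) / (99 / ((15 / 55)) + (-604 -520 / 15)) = 1503 / 9097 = 0.17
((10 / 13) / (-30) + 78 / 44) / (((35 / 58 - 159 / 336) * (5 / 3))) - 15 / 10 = 3961417 / 604890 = 6.55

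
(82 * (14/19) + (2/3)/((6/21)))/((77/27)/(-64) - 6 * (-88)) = 0.12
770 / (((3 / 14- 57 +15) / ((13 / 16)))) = -539 / 36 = -14.97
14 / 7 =2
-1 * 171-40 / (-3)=-473 / 3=-157.67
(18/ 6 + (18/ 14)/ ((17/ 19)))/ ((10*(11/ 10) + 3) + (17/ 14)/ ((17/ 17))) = 352/ 1207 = 0.29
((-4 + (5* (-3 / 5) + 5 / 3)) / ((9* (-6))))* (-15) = -40 / 27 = -1.48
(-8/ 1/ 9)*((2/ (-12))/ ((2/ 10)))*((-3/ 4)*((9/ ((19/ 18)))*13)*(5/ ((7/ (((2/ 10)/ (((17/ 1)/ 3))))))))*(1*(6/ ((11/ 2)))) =-42120/ 24871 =-1.69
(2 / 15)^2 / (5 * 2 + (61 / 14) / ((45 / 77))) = 8 / 7855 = 0.00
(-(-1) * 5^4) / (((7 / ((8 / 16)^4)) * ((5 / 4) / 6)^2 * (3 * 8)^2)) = 25 / 112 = 0.22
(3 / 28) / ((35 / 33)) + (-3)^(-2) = 0.21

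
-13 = -13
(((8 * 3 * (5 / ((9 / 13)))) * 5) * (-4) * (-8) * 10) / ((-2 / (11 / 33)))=-416000 / 9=-46222.22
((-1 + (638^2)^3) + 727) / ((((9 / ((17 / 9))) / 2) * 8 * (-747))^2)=9745226094115605995 / 29288776392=332729027.79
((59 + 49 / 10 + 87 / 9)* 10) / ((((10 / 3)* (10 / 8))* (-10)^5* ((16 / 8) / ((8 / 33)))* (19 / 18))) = -6621 / 32656250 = -0.00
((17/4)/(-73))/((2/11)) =-187/584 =-0.32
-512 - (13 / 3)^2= -4777 / 9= -530.78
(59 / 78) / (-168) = -59 / 13104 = -0.00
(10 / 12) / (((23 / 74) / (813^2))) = 40759755 / 23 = 1772163.26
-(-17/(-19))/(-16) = 17/304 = 0.06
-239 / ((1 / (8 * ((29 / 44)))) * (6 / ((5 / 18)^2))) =-173275 / 10692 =-16.21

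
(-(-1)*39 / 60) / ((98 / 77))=143 / 280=0.51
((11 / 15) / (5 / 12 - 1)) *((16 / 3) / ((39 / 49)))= -4928 / 585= -8.42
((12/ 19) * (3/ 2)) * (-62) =-1116/ 19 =-58.74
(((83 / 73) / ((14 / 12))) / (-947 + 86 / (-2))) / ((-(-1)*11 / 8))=-664 / 927465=-0.00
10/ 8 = 5/ 4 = 1.25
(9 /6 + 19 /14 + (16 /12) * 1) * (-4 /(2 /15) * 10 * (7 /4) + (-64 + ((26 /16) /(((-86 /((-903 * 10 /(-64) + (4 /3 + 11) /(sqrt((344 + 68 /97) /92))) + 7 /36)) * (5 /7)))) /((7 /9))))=-239675711 /96320 - 407 * sqrt(18648929) /1935430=-2489.24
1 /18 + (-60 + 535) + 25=9001 /18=500.06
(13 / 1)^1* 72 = 936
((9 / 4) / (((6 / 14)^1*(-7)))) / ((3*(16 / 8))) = -1 / 8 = -0.12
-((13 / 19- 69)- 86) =2932 / 19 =154.32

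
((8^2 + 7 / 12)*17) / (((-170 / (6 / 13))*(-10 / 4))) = 31 / 26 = 1.19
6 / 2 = 3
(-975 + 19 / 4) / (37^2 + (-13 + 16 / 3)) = -11643 / 16336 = -0.71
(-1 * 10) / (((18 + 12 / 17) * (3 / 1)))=-85 / 477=-0.18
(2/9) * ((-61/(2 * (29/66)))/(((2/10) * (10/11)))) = -7381/87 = -84.84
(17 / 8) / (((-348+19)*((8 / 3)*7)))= -51 / 147392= -0.00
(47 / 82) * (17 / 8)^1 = 799 / 656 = 1.22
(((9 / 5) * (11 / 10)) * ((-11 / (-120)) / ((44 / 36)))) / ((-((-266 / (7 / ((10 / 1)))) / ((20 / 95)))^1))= 297 / 3610000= 0.00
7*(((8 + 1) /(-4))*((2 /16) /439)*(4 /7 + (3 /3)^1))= -99 /14048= -0.01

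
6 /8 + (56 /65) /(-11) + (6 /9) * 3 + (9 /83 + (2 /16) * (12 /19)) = 2.86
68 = 68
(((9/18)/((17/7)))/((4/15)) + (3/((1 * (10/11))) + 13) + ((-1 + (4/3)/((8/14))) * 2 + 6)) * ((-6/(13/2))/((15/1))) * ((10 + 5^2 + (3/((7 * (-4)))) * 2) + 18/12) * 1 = -57.47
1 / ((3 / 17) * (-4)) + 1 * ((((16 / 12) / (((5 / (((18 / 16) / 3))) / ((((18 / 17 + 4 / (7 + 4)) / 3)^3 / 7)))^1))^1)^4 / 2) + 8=15993377527436439405489443781312751157 / 2429373801634922526625726336560802500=6.58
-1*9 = -9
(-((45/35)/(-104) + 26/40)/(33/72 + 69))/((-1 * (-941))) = -6963/713734385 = -0.00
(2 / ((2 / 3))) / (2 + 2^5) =0.09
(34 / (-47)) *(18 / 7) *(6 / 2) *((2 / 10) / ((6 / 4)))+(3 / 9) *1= -2027 / 4935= -0.41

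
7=7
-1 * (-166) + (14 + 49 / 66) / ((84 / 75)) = 47299 / 264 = 179.16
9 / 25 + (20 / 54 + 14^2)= 132793 / 675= 196.73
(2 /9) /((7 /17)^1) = 34 /63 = 0.54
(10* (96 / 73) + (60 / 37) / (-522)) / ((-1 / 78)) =-80327260 / 78329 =-1025.51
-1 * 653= -653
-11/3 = -3.67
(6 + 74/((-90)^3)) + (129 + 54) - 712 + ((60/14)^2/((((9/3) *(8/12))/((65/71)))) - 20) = -677914360223/1268095500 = -534.59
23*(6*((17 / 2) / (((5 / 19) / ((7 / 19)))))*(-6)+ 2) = -49036 / 5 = -9807.20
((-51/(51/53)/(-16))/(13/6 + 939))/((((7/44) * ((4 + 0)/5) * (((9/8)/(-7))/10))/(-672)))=6529600/5647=1156.30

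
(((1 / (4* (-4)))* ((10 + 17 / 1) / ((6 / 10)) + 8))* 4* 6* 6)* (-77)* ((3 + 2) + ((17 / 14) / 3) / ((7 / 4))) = 1344981 / 7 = 192140.14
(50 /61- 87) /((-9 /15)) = 26285 /183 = 143.63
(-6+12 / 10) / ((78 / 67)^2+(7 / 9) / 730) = -3.54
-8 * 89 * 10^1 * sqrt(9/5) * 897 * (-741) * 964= 2737278138816 * sqrt(5)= 6120739991716.68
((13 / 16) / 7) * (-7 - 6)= -169 / 112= -1.51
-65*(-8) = 520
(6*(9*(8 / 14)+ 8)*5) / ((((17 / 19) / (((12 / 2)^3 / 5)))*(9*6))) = 41952 / 119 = 352.54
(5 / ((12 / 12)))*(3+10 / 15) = 55 / 3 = 18.33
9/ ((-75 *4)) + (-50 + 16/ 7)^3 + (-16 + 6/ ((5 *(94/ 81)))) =-175144783783/ 1612100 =-108643.87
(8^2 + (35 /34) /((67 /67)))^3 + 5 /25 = 54042638959 /196520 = 274998.16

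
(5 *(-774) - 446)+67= -4249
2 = 2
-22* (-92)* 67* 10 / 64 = 84755 / 4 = 21188.75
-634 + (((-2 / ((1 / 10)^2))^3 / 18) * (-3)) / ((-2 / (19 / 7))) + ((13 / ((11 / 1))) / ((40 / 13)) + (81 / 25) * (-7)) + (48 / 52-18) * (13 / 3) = -83633739671 / 46200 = -1810254.11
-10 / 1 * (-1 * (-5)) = -50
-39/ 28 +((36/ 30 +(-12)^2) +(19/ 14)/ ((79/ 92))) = 1607987/ 11060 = 145.39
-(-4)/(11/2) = 8/11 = 0.73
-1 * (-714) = 714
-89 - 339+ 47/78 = -33337/78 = -427.40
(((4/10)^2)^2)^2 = 256/390625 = 0.00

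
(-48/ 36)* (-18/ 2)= 12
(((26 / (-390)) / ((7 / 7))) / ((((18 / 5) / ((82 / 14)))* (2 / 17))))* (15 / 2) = -3485 / 504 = -6.91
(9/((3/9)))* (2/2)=27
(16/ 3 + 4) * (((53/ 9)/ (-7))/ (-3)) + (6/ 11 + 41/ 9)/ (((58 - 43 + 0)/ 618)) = 189586/ 891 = 212.78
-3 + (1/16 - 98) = -1615/16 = -100.94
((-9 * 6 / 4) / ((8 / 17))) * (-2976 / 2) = 42687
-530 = -530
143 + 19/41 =143.46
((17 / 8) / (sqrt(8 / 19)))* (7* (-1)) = -22.92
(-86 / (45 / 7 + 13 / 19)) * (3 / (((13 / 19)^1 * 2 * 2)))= -7581 / 572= -13.25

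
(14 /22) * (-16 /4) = -28 /11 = -2.55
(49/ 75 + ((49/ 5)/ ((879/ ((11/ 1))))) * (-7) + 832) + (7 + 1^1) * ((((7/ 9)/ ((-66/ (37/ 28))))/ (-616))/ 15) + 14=3400408495789/ 4020370200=845.79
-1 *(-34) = 34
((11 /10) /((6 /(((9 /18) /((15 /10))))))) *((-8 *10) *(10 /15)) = -88 /27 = -3.26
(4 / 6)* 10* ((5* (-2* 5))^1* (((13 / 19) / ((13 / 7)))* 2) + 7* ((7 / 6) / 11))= -452690 / 1881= -240.66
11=11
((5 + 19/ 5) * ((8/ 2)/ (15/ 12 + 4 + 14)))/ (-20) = -16/ 175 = -0.09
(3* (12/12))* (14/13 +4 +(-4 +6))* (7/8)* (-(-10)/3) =805/13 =61.92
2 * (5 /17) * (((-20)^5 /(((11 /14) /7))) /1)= -16770053.48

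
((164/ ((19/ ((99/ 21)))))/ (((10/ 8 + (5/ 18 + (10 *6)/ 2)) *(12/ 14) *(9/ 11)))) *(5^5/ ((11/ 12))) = 27060000/ 4313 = 6274.06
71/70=1.01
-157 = -157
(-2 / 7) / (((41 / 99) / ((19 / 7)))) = -3762 / 2009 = -1.87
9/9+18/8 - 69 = -263/4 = -65.75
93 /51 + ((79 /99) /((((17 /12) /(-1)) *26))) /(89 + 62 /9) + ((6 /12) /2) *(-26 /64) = 462352851 /268537984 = 1.72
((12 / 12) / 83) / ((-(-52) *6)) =1 / 25896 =0.00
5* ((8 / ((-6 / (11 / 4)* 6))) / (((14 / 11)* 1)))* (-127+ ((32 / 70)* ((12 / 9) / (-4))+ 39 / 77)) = 402259 / 1323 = 304.05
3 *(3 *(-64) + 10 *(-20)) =-1176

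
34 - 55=-21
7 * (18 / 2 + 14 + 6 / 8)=665 / 4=166.25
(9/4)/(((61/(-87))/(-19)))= 60.97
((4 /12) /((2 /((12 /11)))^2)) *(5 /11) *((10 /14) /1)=300 /9317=0.03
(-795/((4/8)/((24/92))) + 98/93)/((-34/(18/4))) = 1327449/24242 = 54.76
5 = 5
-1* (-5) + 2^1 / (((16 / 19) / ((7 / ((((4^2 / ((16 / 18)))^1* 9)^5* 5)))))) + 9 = 62483176466053 / 4463084033280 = 14.00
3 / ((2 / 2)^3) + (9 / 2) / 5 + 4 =79 / 10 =7.90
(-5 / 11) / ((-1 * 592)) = 5 / 6512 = 0.00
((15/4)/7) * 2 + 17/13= 433/182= 2.38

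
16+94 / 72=623 / 36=17.31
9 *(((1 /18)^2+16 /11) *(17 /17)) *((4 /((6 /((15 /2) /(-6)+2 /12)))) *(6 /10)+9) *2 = 267023 /1188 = 224.77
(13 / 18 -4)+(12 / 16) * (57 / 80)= -7901 / 2880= -2.74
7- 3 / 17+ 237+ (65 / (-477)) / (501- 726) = 243.82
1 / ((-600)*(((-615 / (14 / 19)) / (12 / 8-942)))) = -0.00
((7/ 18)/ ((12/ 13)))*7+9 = 2581/ 216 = 11.95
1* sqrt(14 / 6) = sqrt(21) / 3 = 1.53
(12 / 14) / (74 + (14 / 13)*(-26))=3 / 161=0.02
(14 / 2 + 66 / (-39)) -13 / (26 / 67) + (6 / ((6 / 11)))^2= 2413 / 26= 92.81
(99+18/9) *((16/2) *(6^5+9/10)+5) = 31421201/5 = 6284240.20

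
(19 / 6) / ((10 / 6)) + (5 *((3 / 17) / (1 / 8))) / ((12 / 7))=1023 / 170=6.02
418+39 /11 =4637 /11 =421.55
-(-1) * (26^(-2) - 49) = -33123 / 676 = -49.00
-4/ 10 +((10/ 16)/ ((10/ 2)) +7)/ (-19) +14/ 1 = 529/ 40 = 13.22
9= 9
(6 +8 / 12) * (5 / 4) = 25 / 3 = 8.33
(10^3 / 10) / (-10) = -10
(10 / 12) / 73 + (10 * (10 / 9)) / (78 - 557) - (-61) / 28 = 19093073 / 8811684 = 2.17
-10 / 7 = -1.43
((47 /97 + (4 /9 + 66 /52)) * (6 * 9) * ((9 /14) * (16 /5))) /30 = 359244 /44135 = 8.14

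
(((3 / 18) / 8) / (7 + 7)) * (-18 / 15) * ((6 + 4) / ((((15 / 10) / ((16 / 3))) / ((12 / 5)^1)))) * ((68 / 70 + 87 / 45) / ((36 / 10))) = -0.12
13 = 13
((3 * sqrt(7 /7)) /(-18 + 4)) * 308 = -66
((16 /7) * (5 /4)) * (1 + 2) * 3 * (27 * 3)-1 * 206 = 13138 /7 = 1876.86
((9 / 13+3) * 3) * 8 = 1152 / 13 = 88.62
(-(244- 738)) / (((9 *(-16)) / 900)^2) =154375 / 8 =19296.88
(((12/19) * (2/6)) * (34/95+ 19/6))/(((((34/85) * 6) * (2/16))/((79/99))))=1.97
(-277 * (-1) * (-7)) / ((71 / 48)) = -93072 / 71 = -1310.87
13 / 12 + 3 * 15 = 553 / 12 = 46.08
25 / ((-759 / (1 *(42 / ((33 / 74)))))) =-25900 / 8349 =-3.10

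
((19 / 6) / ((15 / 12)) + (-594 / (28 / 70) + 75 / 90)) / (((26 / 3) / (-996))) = 11067801 / 65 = 170273.86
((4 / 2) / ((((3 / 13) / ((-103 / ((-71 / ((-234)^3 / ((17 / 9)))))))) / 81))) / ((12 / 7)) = -4863861642276 / 1207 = -4029711385.48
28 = 28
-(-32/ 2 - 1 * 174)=190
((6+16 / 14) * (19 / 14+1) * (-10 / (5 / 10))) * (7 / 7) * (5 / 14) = -41250 / 343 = -120.26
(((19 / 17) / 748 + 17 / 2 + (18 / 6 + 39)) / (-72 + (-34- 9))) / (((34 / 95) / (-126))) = 768685869 / 4971956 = 154.60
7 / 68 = 0.10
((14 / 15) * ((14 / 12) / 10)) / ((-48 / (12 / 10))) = -49 / 18000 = -0.00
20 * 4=80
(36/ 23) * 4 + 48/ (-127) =5.88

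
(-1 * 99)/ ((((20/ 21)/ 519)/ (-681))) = 734799681/ 20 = 36739984.05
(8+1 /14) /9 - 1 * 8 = -895 /126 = -7.10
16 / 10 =8 / 5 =1.60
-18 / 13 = -1.38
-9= -9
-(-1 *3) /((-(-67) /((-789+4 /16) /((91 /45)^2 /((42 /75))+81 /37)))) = -28366605 /7623662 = -3.72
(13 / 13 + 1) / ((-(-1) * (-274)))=-0.01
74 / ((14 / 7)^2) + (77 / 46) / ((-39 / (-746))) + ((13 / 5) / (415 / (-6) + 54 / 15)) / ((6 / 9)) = 178061279 / 3528798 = 50.46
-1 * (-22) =22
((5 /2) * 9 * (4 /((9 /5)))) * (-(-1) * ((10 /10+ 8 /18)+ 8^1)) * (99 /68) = 1375 /2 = 687.50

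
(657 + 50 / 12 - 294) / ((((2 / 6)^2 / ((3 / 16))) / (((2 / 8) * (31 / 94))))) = 614637 / 12032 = 51.08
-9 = -9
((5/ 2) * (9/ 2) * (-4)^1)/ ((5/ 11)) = -99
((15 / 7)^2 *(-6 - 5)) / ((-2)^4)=-2475 / 784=-3.16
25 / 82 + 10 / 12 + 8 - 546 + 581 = 44.14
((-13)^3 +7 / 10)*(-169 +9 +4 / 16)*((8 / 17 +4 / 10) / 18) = 57696801 / 3400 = 16969.65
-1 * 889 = -889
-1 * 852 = -852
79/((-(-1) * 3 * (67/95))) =7505/201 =37.34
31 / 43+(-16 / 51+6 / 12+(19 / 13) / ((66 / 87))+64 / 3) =7578782 / 313599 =24.17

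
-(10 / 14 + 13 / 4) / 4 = -111 / 112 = -0.99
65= 65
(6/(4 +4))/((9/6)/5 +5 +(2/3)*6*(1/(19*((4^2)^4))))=389120/2749783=0.14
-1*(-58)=58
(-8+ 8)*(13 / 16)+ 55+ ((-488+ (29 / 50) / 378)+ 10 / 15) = -8171071 / 18900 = -432.33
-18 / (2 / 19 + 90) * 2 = -171 / 428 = -0.40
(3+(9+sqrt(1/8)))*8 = 2*sqrt(2)+96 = 98.83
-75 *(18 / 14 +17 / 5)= -2460 / 7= -351.43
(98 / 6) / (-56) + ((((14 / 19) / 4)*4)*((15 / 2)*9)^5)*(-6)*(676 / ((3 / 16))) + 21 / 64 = -81478833508799867 / 3648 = -22335206553947.33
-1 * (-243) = 243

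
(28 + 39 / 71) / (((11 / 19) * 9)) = 38513 / 7029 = 5.48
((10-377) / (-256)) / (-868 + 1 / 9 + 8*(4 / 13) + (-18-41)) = -42939 / 27688448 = -0.00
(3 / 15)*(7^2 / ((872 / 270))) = 1323 / 436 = 3.03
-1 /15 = -0.07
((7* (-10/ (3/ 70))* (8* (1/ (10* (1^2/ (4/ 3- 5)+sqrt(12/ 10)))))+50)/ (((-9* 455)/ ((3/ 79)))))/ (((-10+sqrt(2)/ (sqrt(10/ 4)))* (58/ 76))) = 950* (-4357+33* sqrt(30))/ (1876329* (-15+11* sqrt(30))* (25- sqrt(5))) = -0.00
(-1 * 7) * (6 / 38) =-21 / 19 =-1.11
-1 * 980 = -980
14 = 14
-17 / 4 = -4.25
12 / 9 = 4 / 3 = 1.33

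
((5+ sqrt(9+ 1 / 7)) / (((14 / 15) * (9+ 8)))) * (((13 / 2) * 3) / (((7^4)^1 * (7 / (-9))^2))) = 94770 * sqrt(7) / 98001617+ 236925 / 56000924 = 0.01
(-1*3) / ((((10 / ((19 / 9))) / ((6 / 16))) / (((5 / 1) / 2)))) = -19 / 32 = -0.59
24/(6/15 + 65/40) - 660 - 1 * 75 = -19525/27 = -723.15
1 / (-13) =-1 / 13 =-0.08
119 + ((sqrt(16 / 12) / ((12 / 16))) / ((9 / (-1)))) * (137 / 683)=119-1096 * sqrt(3) / 55323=118.97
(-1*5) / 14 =-5 / 14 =-0.36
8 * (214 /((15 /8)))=13696 /15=913.07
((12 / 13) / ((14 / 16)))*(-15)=-1440 / 91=-15.82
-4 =-4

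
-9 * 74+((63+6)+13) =-584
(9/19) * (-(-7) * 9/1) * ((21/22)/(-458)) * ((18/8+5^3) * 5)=-30303315/765776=-39.57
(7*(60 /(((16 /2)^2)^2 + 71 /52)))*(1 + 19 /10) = 728 /2449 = 0.30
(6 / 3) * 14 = 28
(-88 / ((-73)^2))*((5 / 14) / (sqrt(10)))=-22*sqrt(10) / 37303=-0.00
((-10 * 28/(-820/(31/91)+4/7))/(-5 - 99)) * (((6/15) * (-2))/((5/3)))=1519/2828670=0.00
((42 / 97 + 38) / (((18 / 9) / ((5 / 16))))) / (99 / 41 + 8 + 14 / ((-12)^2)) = 0.57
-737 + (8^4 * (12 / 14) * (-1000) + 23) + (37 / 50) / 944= -1160223105341 / 330400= -3511571.14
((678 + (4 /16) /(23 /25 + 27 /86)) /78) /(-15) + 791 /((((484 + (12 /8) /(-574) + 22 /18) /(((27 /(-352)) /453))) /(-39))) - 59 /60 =-12344904825385081 /7953020908537320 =-1.55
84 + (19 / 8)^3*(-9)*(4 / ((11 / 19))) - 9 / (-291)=-748.99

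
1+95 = 96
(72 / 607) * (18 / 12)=108 / 607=0.18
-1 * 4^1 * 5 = -20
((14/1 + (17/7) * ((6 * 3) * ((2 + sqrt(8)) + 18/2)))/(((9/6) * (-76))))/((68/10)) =-4330/6783-15 * sqrt(2)/133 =-0.80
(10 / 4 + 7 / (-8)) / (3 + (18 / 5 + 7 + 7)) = 65 / 824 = 0.08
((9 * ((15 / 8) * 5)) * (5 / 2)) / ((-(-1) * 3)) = 1125 / 16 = 70.31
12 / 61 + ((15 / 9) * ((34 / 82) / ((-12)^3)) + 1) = 1.20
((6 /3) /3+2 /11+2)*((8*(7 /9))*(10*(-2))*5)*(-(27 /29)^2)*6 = 85276800 /9251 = 9218.12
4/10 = 2/5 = 0.40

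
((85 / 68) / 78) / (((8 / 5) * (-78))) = -25 / 194688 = -0.00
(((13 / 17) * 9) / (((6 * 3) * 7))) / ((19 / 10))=65 / 2261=0.03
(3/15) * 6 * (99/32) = 297/80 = 3.71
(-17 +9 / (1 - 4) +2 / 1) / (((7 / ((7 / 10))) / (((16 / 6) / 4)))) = -1.20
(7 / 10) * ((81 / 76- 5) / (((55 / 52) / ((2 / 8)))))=-27209 / 41800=-0.65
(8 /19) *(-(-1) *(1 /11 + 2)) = 184 /209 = 0.88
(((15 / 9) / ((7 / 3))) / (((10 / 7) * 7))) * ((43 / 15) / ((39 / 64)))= 1376 / 4095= 0.34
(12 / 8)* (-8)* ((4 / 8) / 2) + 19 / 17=-32 / 17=-1.88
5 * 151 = 755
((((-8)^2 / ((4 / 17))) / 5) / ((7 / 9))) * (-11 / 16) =-1683 / 35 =-48.09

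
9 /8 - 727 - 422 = -9183 /8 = -1147.88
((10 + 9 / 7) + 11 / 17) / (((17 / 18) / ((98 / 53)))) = 357840 / 15317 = 23.36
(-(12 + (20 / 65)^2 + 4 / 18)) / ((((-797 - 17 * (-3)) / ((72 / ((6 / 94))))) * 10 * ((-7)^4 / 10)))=3521992 / 454055511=0.01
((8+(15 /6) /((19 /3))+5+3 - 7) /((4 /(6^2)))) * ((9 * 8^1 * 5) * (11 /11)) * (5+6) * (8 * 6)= 305363520 /19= 16071764.21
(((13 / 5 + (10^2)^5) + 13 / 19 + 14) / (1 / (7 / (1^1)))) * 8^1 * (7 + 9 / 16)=402325000695387 / 95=4235000007319.86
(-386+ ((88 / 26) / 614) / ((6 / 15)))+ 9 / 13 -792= -1177.29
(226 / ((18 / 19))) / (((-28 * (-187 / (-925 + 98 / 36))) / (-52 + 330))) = -4954286233 / 424116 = -11681.44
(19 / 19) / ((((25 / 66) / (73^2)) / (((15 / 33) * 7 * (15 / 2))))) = 335727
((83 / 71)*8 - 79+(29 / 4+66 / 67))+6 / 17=-19751403 / 323476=-61.06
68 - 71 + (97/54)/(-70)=-11437/3780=-3.03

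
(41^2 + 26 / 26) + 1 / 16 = 26913 / 16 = 1682.06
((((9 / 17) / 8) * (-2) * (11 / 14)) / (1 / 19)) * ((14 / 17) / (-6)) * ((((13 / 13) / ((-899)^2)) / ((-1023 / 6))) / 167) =-57 / 4836769403012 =-0.00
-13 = -13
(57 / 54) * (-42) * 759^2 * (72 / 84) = -21891078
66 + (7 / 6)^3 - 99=-6785 / 216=-31.41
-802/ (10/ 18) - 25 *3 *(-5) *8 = 1556.40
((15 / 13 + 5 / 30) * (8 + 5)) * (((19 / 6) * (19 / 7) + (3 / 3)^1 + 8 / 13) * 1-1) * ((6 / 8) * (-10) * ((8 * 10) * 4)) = -103597400 / 273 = -379477.66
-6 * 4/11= -24/11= -2.18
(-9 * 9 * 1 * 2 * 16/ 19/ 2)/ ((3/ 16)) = -6912/ 19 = -363.79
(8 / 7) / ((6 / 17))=68 / 21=3.24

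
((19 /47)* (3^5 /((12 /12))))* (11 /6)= 16929 /94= 180.10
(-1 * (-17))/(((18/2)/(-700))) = -11900/9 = -1322.22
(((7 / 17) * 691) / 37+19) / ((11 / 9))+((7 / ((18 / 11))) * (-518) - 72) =-141109301 / 62271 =-2266.05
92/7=13.14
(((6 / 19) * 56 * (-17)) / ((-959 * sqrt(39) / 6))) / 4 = 408 * sqrt(39) / 33839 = 0.08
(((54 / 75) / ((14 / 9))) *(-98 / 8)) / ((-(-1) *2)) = -567 / 200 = -2.84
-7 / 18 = -0.39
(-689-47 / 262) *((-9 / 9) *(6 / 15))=36113 / 131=275.67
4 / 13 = 0.31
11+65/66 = 791/66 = 11.98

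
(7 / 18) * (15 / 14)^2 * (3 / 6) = 25 / 112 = 0.22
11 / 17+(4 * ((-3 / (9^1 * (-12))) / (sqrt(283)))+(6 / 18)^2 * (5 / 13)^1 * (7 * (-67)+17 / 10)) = -76867 / 3978+sqrt(283) / 2547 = -19.32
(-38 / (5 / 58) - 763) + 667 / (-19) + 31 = -114751 / 95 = -1207.91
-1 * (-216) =216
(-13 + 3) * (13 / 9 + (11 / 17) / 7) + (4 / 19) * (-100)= -741140 / 20349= -36.42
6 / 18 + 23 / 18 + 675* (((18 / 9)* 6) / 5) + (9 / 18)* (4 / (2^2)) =14599 / 9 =1622.11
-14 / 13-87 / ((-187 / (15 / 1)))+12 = 43519 / 2431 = 17.90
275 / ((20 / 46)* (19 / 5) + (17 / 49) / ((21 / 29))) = 6508425 / 50441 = 129.03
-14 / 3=-4.67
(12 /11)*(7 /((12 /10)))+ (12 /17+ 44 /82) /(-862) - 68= -61.64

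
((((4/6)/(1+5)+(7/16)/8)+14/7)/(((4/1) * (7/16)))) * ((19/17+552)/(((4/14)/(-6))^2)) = 164223395/544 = 301881.24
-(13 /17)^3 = -2197 /4913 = -0.45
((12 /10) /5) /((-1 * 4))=-3 /50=-0.06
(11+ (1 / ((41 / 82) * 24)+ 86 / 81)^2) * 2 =1292377 / 52488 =24.62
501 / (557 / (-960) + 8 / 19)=-3147.86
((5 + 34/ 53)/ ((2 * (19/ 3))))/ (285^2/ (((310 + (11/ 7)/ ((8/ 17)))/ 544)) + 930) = 1748851/ 557376091060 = 0.00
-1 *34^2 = -1156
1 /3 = 0.33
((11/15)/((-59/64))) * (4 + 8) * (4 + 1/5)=-59136/1475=-40.09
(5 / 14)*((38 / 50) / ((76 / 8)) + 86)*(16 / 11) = 17216 / 385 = 44.72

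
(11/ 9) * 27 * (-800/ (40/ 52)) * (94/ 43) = -3226080/ 43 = -75025.12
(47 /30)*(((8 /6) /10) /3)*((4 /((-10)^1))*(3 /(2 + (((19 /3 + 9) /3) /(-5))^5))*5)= -38545875 /81546637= -0.47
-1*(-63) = 63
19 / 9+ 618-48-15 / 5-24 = 4906 / 9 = 545.11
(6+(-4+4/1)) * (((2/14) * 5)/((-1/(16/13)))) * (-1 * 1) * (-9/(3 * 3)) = -480/91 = -5.27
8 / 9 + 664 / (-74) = -2692 / 333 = -8.08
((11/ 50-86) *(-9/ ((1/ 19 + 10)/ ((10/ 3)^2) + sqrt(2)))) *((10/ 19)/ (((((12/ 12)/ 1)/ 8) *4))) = -2654204760/ 4265039 + 2933676000 *sqrt(2)/ 4265039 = 350.44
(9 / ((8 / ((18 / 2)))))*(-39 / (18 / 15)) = -5265 / 16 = -329.06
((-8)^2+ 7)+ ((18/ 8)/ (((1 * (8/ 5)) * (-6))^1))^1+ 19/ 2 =5137/ 64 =80.27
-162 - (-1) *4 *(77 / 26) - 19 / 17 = -33431 / 221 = -151.27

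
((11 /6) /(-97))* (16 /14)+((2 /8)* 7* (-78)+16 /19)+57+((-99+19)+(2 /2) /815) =-10010359769 /63085890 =-158.68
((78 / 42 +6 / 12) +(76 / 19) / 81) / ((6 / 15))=13645 / 2268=6.02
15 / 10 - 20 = -37 / 2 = -18.50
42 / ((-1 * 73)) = -42 / 73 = -0.58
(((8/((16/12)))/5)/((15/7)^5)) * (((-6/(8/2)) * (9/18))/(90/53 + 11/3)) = -890771/239906250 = -0.00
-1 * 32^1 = -32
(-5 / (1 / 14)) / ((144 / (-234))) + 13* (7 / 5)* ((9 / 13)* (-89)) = -1007.65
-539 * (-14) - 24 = 7522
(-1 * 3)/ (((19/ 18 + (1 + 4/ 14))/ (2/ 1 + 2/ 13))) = -10584/ 3835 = -2.76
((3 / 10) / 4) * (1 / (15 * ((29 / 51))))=51 / 5800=0.01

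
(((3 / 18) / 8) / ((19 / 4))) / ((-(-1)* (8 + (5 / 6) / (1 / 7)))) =0.00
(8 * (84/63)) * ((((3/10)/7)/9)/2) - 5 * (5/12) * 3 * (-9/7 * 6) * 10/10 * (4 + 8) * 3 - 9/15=546569/315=1735.14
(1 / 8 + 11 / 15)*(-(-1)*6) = 103 / 20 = 5.15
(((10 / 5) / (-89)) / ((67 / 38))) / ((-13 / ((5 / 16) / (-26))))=-95 / 8061976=-0.00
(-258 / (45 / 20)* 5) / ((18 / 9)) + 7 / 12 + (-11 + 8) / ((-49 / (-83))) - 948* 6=-3515749 / 588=-5979.16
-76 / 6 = -38 / 3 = -12.67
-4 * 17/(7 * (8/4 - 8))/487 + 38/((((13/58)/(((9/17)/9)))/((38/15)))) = 285548138/11300835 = 25.27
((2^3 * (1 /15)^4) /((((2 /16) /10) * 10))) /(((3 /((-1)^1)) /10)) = -128 /30375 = -0.00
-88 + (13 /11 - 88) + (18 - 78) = -2583 /11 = -234.82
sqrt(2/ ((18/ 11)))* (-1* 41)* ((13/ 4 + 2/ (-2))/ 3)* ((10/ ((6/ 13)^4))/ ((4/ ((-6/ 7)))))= 5855005* sqrt(11)/ 12096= 1605.39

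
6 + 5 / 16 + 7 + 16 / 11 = 2599 / 176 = 14.77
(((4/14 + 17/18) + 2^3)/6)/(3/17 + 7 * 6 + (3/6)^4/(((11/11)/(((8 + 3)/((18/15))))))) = 158168/4395321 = 0.04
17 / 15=1.13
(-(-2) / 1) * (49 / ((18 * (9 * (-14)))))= -7 / 162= -0.04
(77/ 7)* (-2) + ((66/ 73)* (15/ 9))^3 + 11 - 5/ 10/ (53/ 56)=-167146387/ 20617901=-8.11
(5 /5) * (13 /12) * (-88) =-286 /3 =-95.33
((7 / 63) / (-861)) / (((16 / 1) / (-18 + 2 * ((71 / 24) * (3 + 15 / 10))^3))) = -1069637 / 28213248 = -0.04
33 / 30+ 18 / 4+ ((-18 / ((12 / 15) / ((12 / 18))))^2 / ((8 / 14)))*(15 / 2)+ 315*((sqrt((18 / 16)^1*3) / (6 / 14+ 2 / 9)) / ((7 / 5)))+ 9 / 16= 42525*sqrt(6) / 164+ 236743 / 80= 3594.44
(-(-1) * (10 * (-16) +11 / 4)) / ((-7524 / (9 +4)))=8177 / 30096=0.27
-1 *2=-2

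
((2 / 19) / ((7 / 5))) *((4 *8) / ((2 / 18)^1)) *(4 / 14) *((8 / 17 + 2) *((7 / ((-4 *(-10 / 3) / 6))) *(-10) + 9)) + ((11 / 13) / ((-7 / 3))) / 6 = -20221153 / 58786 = -343.98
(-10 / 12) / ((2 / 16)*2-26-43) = 2 / 165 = 0.01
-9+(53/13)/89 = -10360/1157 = -8.95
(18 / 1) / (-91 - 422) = -2 / 57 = -0.04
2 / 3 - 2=-4 / 3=-1.33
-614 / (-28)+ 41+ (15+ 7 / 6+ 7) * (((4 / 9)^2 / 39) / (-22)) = 91833823 / 1459458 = 62.92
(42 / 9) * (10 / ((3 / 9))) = 140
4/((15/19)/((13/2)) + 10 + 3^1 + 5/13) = 247/834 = 0.30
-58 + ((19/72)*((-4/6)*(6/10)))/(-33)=-344501/5940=-58.00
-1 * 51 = -51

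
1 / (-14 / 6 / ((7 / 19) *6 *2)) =-36 / 19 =-1.89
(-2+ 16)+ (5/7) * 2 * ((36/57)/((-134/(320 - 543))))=138134/8911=15.50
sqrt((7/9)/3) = sqrt(21)/9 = 0.51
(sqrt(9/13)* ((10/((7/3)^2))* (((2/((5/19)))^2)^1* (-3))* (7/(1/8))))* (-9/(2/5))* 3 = 25264224* sqrt(13)/91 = 1001005.00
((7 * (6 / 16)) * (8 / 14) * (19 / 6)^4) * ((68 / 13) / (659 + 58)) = 1.10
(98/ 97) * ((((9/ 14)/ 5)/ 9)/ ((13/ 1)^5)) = 7/ 180077105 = 0.00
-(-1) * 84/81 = 28/27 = 1.04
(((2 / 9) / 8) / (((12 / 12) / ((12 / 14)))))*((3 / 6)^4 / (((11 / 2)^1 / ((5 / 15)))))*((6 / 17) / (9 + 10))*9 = 3 / 198968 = 0.00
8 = 8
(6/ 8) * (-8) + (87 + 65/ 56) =4601/ 56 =82.16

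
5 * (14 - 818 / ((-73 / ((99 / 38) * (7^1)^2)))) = 10017385 / 1387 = 7222.34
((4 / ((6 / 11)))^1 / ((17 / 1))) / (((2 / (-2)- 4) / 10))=-44 / 51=-0.86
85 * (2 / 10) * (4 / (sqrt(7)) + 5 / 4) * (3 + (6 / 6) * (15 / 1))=765 / 2 + 1224 * sqrt(7) / 7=845.13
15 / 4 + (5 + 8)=67 / 4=16.75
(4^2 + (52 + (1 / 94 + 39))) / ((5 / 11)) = 110649 / 470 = 235.42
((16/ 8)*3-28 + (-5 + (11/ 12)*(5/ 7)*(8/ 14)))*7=-3914/ 21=-186.38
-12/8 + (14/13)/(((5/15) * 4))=-9/13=-0.69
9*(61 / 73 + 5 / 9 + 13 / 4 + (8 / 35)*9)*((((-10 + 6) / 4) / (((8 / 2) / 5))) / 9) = -616111 / 73584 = -8.37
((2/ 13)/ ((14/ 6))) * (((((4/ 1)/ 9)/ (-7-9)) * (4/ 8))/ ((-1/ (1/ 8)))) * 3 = 1/ 2912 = 0.00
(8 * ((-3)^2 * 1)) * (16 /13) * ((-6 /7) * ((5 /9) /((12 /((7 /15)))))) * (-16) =1024 /39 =26.26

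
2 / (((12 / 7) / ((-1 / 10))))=-7 / 60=-0.12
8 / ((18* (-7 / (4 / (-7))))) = 0.04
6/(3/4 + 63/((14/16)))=8/97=0.08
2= 2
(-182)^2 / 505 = 33124 / 505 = 65.59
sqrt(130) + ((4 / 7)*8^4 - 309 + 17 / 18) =sqrt(130) + 256097 / 126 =2043.92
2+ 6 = 8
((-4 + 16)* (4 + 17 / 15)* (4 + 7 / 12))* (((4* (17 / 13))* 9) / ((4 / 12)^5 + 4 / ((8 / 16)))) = 41987484 / 25285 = 1660.57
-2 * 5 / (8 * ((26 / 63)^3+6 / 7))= -1250235 / 927608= -1.35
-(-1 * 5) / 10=1 / 2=0.50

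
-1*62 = -62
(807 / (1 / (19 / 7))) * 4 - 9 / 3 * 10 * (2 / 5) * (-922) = 138780 / 7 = 19825.71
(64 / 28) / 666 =0.00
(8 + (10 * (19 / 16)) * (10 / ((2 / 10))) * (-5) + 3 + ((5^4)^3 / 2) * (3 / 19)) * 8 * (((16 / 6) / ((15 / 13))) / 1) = 356304963.61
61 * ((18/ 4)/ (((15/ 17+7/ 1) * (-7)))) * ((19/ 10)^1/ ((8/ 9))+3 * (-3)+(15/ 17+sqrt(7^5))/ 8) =5041467/ 150080 - 65331 * sqrt(7)/ 2144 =-47.03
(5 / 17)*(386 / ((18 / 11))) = 10615 / 153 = 69.38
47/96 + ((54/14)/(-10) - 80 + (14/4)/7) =-79.40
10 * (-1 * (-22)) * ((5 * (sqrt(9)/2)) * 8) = 13200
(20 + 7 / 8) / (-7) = -167 / 56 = -2.98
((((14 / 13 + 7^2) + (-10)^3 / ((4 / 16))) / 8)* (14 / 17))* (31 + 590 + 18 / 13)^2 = -23530677555483 / 149396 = -157505405.47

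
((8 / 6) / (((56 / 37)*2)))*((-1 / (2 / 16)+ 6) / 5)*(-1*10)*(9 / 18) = 37 / 42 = 0.88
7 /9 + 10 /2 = 52 /9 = 5.78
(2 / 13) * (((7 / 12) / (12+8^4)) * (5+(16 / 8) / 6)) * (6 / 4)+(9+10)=19.00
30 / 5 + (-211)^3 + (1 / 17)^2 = -2714844324 / 289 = -9393925.00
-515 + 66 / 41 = -21049 / 41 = -513.39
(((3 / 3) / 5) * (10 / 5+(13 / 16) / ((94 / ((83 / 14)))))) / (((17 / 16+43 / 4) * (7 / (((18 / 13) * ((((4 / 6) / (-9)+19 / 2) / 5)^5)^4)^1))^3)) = 12139972141654305222282593623981654132345020275924618183686927743745334777907847916124947143140995399048379994135325525301333049671659528286189925686017459139478448399 / 1360121480584953250770572030215782219971800766919164813482792702897984543803556626373030042477500000000000000000000000000000000000000000000000000000000000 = 8925652829505.51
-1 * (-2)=2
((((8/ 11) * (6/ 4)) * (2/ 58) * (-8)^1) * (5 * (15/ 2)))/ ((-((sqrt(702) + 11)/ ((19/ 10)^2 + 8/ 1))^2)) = 9984050847/ 2692048975 - 72787734 * sqrt(78)/ 244731725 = 1.08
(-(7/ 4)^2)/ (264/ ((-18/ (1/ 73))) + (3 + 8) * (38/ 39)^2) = -5440617/ 18195584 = -0.30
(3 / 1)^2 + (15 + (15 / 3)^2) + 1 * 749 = 798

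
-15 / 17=-0.88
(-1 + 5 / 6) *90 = -15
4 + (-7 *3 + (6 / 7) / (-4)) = -241 / 14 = -17.21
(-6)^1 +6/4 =-9/2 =-4.50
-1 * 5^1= -5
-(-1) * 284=284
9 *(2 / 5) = 18 / 5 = 3.60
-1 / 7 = -0.14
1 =1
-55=-55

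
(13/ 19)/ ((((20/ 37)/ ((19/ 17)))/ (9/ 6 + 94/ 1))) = 91871/ 680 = 135.10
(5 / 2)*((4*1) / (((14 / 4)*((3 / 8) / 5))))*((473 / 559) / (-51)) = -8800 / 13923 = -0.63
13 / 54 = 0.24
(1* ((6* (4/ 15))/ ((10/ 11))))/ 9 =44/ 225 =0.20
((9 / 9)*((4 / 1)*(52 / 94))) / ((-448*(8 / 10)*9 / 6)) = -65 / 15792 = -0.00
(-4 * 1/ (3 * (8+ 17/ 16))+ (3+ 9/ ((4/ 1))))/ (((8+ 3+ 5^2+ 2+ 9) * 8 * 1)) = 8879/ 654240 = 0.01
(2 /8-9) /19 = -35 /76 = -0.46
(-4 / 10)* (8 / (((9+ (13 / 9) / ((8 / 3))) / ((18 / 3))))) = -2304 / 1145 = -2.01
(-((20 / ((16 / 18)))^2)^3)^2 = 68952523554931640625 / 4096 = 16834112196028232.57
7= 7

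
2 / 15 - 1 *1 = -13 / 15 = -0.87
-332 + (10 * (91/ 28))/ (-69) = -45881/ 138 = -332.47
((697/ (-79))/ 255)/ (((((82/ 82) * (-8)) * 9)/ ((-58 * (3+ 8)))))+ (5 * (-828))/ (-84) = 14626147/ 298620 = 48.98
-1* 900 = -900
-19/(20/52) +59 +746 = 3778/5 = 755.60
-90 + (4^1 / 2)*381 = 672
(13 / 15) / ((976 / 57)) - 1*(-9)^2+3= -380393 / 4880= -77.95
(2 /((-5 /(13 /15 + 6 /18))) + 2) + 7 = 8.52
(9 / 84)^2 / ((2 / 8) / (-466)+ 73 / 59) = 123723 / 13329274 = 0.01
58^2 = 3364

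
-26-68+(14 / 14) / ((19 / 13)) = -1773 / 19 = -93.32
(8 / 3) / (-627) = -8 / 1881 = -0.00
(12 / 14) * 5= 30 / 7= 4.29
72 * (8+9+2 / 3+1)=1344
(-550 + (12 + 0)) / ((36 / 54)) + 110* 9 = 183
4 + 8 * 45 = 364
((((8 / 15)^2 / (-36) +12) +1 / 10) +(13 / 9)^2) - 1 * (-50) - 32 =43441 / 1350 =32.18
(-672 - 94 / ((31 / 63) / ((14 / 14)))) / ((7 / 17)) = -64974 / 31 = -2095.94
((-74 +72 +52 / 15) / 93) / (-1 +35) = 11 / 23715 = 0.00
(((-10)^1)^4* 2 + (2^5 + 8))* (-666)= -13346640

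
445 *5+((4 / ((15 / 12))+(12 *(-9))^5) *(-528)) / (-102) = -6465043347387 / 85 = -76059333498.67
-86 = -86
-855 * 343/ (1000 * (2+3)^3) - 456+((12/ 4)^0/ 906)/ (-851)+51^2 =20649987455041/ 9637575000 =2142.65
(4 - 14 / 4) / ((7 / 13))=13 / 14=0.93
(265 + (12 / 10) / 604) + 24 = 436393 / 1510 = 289.00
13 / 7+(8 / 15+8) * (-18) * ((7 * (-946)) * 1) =35599937 / 35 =1017141.06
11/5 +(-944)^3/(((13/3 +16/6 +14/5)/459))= -9653141605861/245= -39400577983.11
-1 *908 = -908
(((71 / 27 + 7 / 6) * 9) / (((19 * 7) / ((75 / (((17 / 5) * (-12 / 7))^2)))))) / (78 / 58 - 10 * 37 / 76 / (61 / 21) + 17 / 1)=226653125 / 6661597968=0.03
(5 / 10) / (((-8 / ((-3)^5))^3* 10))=14348907 / 10240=1401.26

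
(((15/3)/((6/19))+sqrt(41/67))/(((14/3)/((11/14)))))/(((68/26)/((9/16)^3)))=312741 * sqrt(2747)/1828814848+9903465/54591488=0.19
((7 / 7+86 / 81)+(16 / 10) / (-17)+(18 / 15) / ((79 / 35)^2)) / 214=94667777 / 9195426990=0.01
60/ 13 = 4.62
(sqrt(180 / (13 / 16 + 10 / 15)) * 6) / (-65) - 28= -29.02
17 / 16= 1.06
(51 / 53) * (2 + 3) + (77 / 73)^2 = 1673132 / 282437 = 5.92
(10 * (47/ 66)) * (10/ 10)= 7.12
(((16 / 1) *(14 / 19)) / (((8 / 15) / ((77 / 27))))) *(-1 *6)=-21560 / 57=-378.25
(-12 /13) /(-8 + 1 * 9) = -12 /13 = -0.92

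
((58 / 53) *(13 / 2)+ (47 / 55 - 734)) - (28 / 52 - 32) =-694.57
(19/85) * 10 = 38/17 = 2.24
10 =10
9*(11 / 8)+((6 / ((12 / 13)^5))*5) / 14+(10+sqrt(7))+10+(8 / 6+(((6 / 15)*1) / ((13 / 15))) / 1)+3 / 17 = sqrt(7)+4817407981 / 128314368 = 40.19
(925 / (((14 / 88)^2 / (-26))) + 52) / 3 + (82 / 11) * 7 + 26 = -512014352 / 1617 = -316644.62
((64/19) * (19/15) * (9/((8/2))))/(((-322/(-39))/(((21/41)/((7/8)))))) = 22464/33005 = 0.68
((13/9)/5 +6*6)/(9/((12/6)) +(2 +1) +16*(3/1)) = 3266/4995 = 0.65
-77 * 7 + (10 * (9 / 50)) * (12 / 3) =-2659 / 5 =-531.80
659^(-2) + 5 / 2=2.50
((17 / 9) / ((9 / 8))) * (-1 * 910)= -123760 / 81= -1527.90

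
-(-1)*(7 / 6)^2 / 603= 49 / 21708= 0.00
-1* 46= -46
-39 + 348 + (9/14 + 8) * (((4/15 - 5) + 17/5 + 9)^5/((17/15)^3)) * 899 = 87517560682367/619038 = 141376717.88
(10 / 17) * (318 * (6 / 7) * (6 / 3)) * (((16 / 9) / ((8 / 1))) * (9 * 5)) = 3206.72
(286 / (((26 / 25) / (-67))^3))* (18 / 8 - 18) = 1204400650.66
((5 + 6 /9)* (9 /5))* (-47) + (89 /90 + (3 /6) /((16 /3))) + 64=-596617 /1440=-414.32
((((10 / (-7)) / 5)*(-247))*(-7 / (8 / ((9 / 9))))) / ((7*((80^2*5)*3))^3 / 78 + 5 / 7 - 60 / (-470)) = -1056419 / 66559868928000014404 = -0.00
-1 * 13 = -13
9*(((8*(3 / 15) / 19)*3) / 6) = 36 / 95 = 0.38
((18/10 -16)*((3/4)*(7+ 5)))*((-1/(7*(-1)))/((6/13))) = -2769/70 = -39.56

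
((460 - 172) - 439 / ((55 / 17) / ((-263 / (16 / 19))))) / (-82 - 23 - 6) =-37546051 / 97680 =-384.38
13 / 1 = 13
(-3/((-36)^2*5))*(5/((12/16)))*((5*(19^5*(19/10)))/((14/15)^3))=-5880735125/65856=-89296.88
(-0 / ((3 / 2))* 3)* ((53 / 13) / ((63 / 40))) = 0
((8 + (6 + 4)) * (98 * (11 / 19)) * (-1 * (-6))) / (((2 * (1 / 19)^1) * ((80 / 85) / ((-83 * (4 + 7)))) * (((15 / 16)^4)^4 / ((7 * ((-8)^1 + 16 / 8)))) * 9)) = 540127427209918685867147264 / 729823150634765625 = 740079876.53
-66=-66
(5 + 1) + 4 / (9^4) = 39370 / 6561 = 6.00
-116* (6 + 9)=-1740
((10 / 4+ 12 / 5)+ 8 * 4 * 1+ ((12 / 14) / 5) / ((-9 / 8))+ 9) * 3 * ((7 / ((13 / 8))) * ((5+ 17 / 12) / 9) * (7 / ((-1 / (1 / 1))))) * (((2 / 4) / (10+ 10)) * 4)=-398321 / 1350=-295.05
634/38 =317/19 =16.68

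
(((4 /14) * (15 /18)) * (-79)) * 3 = -395 /7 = -56.43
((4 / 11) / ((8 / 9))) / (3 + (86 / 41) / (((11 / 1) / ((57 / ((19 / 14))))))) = 123 / 3310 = 0.04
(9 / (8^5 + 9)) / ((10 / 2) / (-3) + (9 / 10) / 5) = -1350 / 7309271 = -0.00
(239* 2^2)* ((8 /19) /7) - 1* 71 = -1795 /133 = -13.50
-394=-394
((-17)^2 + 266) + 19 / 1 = 574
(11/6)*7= 77/6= 12.83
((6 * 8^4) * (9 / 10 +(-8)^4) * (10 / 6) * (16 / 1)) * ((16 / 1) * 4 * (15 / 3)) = 859182202880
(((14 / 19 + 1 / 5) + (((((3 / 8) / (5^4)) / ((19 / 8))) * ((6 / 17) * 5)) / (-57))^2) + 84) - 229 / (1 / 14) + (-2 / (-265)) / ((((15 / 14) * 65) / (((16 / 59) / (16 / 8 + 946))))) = -53085469658340529515379 / 17008777770032953125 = -3121.06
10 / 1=10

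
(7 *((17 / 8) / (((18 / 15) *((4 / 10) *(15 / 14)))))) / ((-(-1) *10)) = 833 / 288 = 2.89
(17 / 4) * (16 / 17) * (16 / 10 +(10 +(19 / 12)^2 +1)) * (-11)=-119647 / 180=-664.71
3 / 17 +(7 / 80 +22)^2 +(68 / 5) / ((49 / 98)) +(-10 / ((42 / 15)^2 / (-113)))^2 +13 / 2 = 5563116979873 / 261228800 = 21295.96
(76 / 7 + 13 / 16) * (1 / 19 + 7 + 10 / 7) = 184287 / 1862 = 98.97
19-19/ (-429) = 8170/ 429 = 19.04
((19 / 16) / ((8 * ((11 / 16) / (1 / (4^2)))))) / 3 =19 / 4224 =0.00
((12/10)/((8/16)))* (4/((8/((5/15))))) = 2/5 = 0.40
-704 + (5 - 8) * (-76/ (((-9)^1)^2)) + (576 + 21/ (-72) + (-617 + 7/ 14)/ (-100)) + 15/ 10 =-79523/ 675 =-117.81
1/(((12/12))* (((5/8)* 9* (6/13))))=0.39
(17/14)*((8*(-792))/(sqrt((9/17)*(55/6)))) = -1632*sqrt(5610)/35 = -3492.48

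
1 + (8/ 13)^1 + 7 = 112/ 13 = 8.62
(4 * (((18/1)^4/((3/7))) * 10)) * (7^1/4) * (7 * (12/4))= 360067680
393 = 393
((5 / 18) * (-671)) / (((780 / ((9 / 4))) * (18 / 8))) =-671 / 2808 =-0.24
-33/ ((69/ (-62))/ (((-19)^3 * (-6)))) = 28067028/ 23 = 1220305.57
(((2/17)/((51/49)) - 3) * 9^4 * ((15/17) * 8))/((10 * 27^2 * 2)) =-45054/4913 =-9.17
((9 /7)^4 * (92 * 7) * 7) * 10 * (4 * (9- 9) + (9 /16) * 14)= 6790635 /7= 970090.71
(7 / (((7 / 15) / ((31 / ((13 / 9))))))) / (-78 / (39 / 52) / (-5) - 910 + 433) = -20925 / 29653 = -0.71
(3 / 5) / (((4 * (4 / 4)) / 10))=3 / 2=1.50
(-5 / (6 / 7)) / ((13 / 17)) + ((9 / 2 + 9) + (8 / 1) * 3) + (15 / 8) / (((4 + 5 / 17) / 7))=749975 / 22776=32.93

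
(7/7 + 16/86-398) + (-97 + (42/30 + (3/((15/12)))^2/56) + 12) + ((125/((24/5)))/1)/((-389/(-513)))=-445.97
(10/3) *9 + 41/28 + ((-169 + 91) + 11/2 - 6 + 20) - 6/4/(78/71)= -28.40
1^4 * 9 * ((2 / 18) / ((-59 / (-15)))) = 15 / 59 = 0.25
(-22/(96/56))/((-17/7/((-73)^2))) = 28160.11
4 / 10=2 / 5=0.40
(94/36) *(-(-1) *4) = 94/9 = 10.44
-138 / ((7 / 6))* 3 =-354.86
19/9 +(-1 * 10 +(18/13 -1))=-878/117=-7.50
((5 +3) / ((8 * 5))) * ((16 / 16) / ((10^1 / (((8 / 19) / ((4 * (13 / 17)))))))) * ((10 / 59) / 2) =17 / 72865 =0.00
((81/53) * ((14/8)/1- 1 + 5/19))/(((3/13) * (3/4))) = 9009/1007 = 8.95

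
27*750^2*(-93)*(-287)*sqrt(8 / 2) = 810739125000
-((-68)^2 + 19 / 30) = -138739 / 30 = -4624.63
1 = 1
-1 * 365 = -365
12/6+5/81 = 167/81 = 2.06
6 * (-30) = -180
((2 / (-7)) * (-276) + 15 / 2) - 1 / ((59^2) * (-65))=273554399 / 3167710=86.36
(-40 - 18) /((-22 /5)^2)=-725 /242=-3.00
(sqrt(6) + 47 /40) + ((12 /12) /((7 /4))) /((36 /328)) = sqrt(6) + 16081 /2520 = 8.83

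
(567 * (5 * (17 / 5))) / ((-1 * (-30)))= 3213 / 10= 321.30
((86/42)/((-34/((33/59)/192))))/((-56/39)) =6149/50326528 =0.00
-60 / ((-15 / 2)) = 8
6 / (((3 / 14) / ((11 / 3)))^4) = 1124897312 / 2187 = 514356.34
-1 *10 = -10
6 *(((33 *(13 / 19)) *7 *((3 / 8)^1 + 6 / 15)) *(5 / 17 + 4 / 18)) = 2451449 / 6460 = 379.48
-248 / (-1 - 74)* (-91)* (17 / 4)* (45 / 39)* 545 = -804202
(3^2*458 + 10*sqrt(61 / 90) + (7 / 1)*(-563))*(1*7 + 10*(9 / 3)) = 37*sqrt(610) / 3 + 6697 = 7001.61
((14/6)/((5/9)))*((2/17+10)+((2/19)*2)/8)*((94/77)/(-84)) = -307991/497420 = -0.62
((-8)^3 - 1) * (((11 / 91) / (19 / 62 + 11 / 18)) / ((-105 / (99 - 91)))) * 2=524799 / 50960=10.30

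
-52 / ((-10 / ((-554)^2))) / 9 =7979816 / 45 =177329.24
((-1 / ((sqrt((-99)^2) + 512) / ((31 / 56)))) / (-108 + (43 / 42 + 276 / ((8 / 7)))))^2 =8649 / 190677433960000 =0.00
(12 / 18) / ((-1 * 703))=-2 / 2109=-0.00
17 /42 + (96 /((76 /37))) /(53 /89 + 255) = 2666737 /4538226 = 0.59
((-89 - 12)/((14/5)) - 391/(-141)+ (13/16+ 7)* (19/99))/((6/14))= -74.20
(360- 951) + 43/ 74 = -43691/ 74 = -590.42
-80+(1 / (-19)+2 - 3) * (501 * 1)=-11540 / 19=-607.37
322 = 322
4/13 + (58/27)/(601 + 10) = 5134/16497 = 0.31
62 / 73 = 0.85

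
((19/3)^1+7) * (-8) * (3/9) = -320/9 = -35.56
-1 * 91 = -91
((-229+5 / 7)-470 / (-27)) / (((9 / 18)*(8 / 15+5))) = -398560 / 5229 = -76.22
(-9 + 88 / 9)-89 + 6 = -740 / 9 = -82.22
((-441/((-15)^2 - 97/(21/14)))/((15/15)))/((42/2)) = -63/481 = -0.13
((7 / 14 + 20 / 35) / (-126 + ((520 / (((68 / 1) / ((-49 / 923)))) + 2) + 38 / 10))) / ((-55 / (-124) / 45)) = -5612550 / 6227221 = -0.90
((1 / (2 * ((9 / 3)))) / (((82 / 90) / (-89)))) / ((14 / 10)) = -11.63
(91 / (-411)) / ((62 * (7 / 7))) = -91 / 25482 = -0.00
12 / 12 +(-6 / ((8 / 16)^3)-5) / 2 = -51 / 2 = -25.50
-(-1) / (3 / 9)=3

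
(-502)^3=-126506008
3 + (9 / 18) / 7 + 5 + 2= 141 / 14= 10.07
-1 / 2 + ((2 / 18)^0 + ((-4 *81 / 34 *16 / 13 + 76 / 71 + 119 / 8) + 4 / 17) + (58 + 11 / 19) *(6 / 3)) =122.11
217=217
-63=-63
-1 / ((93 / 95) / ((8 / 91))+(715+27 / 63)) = -5320 / 3865321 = -0.00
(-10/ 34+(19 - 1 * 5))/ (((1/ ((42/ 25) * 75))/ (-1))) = -29358/ 17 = -1726.94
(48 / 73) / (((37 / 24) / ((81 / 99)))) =10368 / 29711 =0.35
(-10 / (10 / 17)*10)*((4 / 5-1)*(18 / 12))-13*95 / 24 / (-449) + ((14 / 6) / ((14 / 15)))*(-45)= -661489 / 10776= -61.39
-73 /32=-2.28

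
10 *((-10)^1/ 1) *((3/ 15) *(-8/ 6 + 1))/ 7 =20/ 21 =0.95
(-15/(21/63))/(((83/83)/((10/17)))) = -450/17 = -26.47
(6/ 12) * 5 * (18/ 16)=45/ 16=2.81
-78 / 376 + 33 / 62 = 1893 / 5828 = 0.32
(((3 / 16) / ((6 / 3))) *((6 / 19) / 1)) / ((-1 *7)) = -0.00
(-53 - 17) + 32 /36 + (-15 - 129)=-1918 /9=-213.11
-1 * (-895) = 895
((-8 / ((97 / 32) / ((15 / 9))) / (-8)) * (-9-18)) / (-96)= 15 / 97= 0.15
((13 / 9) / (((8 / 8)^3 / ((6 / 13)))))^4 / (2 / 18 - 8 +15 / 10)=-32 / 1035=-0.03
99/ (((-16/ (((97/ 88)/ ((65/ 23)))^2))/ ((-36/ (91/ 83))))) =33462798003/ 1082681600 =30.91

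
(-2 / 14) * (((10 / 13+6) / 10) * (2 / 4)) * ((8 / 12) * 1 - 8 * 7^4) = 1267684 / 1365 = 928.71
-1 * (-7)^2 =-49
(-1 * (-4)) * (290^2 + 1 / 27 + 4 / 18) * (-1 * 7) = -63579796 / 27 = -2354807.26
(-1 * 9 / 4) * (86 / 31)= -387 / 62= -6.24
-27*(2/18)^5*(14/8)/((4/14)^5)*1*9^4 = -352947/128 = -2757.40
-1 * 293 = -293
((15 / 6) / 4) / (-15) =-1 / 24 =-0.04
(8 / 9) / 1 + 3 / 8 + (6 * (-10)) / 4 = -989 / 72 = -13.74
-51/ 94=-0.54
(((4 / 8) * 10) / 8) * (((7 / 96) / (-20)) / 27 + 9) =466553 / 82944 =5.62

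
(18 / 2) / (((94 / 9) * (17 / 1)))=81 / 1598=0.05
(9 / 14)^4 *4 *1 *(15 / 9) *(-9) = -98415 / 9604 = -10.25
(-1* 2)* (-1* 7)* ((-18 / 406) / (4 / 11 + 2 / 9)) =-891 / 841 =-1.06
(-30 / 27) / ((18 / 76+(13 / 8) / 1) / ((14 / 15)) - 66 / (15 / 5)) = 21280 / 383139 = 0.06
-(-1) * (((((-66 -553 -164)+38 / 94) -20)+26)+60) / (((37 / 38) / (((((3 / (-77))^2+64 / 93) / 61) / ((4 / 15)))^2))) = -289209376006537750 / 218597675951766419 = -1.32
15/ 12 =5/ 4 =1.25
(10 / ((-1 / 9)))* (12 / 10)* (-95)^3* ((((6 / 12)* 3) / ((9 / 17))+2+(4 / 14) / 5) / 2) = 1584943425 / 7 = 226420489.29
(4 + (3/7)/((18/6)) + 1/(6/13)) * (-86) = -11395/21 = -542.62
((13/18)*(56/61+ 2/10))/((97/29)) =128557/532530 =0.24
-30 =-30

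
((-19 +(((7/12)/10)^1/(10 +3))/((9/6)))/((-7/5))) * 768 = 2844992/273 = 10421.22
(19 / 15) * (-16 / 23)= -304 / 345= -0.88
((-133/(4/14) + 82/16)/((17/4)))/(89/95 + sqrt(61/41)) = 1276730365/7675976 - 33239075*sqrt(2501)/7675976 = -50.23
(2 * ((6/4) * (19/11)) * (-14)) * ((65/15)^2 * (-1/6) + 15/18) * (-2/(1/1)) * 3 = -999.52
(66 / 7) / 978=11 / 1141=0.01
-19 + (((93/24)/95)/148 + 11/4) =-1827769/112480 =-16.25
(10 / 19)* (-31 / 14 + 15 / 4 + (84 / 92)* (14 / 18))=21695 / 18354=1.18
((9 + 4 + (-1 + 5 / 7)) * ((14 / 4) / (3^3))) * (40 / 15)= 356 / 81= 4.40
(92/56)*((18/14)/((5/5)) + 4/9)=2507/882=2.84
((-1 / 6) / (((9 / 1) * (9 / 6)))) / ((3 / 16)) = -16 / 243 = -0.07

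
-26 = -26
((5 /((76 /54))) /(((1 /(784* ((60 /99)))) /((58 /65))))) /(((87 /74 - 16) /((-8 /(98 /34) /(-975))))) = -56036352 /193735685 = -0.29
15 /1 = 15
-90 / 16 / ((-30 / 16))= 3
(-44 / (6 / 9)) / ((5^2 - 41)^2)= -33 / 128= -0.26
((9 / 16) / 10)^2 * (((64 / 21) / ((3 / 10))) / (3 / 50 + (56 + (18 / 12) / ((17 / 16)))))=765 / 1367828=0.00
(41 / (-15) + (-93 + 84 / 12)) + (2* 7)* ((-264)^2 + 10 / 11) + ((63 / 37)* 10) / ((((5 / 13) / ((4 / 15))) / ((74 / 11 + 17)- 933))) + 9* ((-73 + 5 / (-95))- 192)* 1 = 111650776961 / 115995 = 962548.19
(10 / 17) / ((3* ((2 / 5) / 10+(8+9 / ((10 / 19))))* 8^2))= 125 / 1025712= 0.00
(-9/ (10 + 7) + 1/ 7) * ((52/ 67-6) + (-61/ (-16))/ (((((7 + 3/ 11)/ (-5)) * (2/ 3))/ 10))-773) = 316.02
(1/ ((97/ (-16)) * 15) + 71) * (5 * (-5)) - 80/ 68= -8785385/ 4947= -1775.90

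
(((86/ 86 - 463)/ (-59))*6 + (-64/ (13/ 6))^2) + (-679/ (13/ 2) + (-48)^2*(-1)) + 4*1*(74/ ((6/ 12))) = -8943566/ 9971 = -896.96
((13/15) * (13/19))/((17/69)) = 3887/1615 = 2.41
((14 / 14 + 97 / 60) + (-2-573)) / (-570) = 34343 / 34200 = 1.00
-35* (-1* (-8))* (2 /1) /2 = -280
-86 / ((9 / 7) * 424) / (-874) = 301 / 1667592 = 0.00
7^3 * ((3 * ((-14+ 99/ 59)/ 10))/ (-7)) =106869/ 590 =181.13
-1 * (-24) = 24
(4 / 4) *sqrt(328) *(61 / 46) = 61 *sqrt(82) / 23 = 24.02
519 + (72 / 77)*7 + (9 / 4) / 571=13203903 / 25124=525.55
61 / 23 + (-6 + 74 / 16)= 235 / 184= 1.28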